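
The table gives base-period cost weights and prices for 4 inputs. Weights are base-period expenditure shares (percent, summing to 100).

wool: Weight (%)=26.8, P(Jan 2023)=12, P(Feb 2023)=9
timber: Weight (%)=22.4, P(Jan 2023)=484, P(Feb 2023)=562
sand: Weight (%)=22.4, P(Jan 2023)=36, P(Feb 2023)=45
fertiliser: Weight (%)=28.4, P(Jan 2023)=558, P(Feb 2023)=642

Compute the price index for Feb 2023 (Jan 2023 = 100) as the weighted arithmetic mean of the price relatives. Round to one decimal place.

wool: 26.8 × (9/12) = 26.8 × 0.750000 = 20.1000
timber: 22.4 × (562/484) = 22.4 × 1.161157 = 26.0099
sand: 22.4 × (45/36) = 22.4 × 1.250000 = 28.0000
fertiliser: 28.4 × (642/558) = 28.4 × 1.150538 = 32.6753
Index = Σ wᵢ·(p₁ᵢ/p₀ᵢ) = 20.1000 + 26.0099 + 28.0000 + 32.6753 = 106.7852

106.8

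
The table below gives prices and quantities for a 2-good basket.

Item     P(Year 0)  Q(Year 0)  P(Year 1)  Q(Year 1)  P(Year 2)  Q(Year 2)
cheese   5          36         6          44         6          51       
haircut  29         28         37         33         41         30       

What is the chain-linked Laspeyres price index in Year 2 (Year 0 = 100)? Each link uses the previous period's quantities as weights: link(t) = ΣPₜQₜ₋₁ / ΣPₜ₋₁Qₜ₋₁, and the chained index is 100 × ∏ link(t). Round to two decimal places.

Link Year 0→Year 1:
ΣP(Year 1)Q(Year 0) = 6×36 + 37×28 = 216 + 1036 = 1252
ΣP(Year 0)Q(Year 0) = 5×36 + 29×28 = 180 + 812 = 992
link = 1252/992 = 1.262097
Link Year 1→Year 2:
ΣP(Year 2)Q(Year 1) = 6×44 + 41×33 = 264 + 1353 = 1617
ΣP(Year 1)Q(Year 1) = 6×44 + 37×33 = 264 + 1221 = 1485
link = 1617/1485 = 1.088889
Chained index = 100 × 1.262097 × 1.088889 = 137.4283

137.43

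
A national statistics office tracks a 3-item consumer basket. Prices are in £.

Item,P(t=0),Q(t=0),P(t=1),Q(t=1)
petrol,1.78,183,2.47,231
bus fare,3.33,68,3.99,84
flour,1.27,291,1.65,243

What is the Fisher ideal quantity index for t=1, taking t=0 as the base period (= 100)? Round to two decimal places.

Laspeyres component (base-period weights):
ΣP(t=0)Q(t=1) = 1.78×231 + 3.33×84 + 1.27×243 = 411.18 + 279.72 + 308.61 = 999.51
ΣP(t=0)Q(t=0) = 1.78×183 + 3.33×68 + 1.27×291 = 325.74 + 226.44 + 369.57 = 921.75
L = 999.51 / 921.75 × 100 = 108.4361
Paasche component (current-period weights):
ΣP(t=1)Q(t=1) = 2.47×231 + 3.99×84 + 1.65×243 = 570.57 + 335.16 + 400.95 = 1306.68
ΣP(t=1)Q(t=0) = 2.47×183 + 3.99×68 + 1.65×291 = 452.01 + 271.32 + 480.15 = 1203.48
P = 1306.68 / 1203.48 × 100 = 108.5751
Fisher = √(L × P) = √(108.4361 × 108.5751) = 108.5056

108.51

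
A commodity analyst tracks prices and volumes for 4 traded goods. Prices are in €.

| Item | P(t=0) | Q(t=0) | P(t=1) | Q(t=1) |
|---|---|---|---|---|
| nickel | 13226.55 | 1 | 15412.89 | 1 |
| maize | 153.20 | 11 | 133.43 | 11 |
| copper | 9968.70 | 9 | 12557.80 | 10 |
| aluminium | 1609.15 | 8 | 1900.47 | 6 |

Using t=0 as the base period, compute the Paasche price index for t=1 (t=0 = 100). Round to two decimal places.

Paasche price index uses current-period quantities as weights.
ΣP(t=1)·Q(t=1) = 15412.89×1 + 133.43×11 + 12557.80×10 + 1900.47×6 = 15412.89 + 1467.73 + 125578 + 11402.82 = 153861.44
ΣP(t=0)·Q(t=1) = 13226.55×1 + 153.20×11 + 9968.70×10 + 1609.15×6 = 13226.55 + 1685.2 + 99687 + 9654.9 = 124253.65
Index = 153861.44 / 124253.65 × 100 = 123.8285

123.83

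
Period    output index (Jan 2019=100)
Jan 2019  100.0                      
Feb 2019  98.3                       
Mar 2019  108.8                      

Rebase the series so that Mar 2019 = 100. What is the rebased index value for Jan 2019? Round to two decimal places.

Rebased(Jan 2019) = 100.0 / 108.8 × 100 = 91.9118

91.91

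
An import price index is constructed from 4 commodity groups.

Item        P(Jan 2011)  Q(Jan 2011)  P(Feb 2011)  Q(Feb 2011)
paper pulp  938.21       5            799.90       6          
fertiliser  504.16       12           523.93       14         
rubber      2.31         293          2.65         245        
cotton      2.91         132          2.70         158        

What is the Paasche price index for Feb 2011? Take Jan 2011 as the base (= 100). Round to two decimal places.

96.33

Paasche price index uses current-period quantities as weights.
ΣP(Feb 2011)·Q(Feb 2011) = 799.90×6 + 523.93×14 + 2.65×245 + 2.70×158 = 4799.4 + 7335.02 + 649.25 + 426.6 = 13210.27
ΣP(Jan 2011)·Q(Feb 2011) = 938.21×6 + 504.16×14 + 2.31×245 + 2.91×158 = 5629.26 + 7058.24 + 565.95 + 459.78 = 13713.23
Index = 13210.27 / 13713.23 × 100 = 96.3323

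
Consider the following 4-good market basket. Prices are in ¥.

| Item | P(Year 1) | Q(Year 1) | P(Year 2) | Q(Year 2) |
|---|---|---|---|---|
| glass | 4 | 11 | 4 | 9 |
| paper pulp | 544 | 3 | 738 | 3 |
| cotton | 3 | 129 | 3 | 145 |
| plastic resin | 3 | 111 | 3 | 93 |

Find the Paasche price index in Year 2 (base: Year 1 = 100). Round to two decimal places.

Paasche price index uses current-period quantities as weights.
ΣP(Year 2)·Q(Year 2) = 4×9 + 738×3 + 3×145 + 3×93 = 36 + 2214 + 435 + 279 = 2964
ΣP(Year 1)·Q(Year 2) = 4×9 + 544×3 + 3×145 + 3×93 = 36 + 1632 + 435 + 279 = 2382
Index = 2964 / 2382 × 100 = 124.4332

124.43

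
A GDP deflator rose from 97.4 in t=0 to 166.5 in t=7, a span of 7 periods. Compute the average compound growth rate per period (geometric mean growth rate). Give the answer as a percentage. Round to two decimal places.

7.96%

Growth factor = (166.5/97.4)^(1/7) = (1.709446)^(1/7) = 1.079605
Growth rate = 1.079605 − 1 = 0.079605 = 7.9605%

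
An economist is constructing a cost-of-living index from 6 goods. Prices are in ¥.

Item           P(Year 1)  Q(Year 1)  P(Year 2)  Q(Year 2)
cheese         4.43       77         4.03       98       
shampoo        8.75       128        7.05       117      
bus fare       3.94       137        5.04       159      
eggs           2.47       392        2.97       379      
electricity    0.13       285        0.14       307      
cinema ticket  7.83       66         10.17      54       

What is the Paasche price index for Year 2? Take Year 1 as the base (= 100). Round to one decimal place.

Paasche price index uses current-period quantities as weights.
ΣP(Year 2)·Q(Year 2) = 4.03×98 + 7.05×117 + 5.04×159 + 2.97×379 + 0.14×307 + 10.17×54 = 394.94 + 824.85 + 801.36 + 1125.63 + 42.98 + 549.18 = 3738.94
ΣP(Year 1)·Q(Year 2) = 4.43×98 + 8.75×117 + 3.94×159 + 2.47×379 + 0.13×307 + 7.83×54 = 434.14 + 1023.75 + 626.46 + 936.13 + 39.91 + 422.82 = 3483.21
Index = 3738.94 / 3483.21 × 100 = 107.3418

107.3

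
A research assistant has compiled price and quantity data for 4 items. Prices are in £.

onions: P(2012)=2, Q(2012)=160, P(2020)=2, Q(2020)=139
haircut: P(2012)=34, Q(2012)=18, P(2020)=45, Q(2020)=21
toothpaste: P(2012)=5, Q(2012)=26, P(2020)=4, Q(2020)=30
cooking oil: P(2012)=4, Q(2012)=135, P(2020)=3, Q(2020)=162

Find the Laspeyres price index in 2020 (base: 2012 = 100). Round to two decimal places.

102.31

Laspeyres price index uses base-period quantities as weights.
ΣP(2020)·Q(2012) = 2×160 + 45×18 + 4×26 + 3×135 = 320 + 810 + 104 + 405 = 1639
ΣP(2012)·Q(2012) = 2×160 + 34×18 + 5×26 + 4×135 = 320 + 612 + 130 + 540 = 1602
Index = 1639 / 1602 × 100 = 102.3096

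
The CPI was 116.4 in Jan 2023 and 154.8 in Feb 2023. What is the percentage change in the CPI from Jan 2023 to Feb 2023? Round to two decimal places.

Change = (154.8 − 116.4) / 116.4 × 100
       = 38.4 / 116.4 × 100 = 32.9897%

32.99%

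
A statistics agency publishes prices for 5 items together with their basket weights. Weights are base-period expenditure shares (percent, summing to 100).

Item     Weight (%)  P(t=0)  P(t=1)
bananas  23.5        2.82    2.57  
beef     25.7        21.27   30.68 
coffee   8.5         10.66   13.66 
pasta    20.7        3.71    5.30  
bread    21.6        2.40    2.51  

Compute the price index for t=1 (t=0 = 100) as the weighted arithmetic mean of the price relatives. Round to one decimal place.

121.5

bananas: 23.5 × (2.57/2.82) = 23.5 × 0.911348 = 21.4167
beef: 25.7 × (30.68/21.27) = 25.7 × 1.442407 = 37.0699
coffee: 8.5 × (13.66/10.66) = 8.5 × 1.281426 = 10.8921
pasta: 20.7 × (5.30/3.71) = 20.7 × 1.428571 = 29.5714
bread: 21.6 × (2.51/2.40) = 21.6 × 1.045833 = 22.5900
Index = Σ wᵢ·(p₁ᵢ/p₀ᵢ) = 21.4167 + 37.0699 + 10.8921 + 29.5714 + 22.5900 = 121.5401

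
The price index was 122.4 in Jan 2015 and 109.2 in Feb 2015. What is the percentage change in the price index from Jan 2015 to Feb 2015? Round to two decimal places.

Change = (109.2 − 122.4) / 122.4 × 100
       = -13.2 / 122.4 × 100 = -10.7843%

-10.78%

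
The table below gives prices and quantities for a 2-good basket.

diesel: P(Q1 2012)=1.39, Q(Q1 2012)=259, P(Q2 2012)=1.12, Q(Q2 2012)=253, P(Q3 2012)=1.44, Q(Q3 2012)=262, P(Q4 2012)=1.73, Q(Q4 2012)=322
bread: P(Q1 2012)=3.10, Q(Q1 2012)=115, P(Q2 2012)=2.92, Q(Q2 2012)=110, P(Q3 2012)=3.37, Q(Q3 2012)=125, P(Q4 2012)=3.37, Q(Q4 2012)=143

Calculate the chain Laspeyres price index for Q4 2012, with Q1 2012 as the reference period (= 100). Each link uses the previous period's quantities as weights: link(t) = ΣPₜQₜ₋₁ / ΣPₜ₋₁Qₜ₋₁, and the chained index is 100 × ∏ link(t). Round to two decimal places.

116.31

Link Q1 2012→Q2 2012:
ΣP(Q2 2012)Q(Q1 2012) = 1.12×259 + 2.92×115 = 290.08 + 335.8 = 625.88
ΣP(Q1 2012)Q(Q1 2012) = 1.39×259 + 3.10×115 = 360.01 + 356.5 = 716.51
link = 625.88/716.51 = 0.873512
Link Q2 2012→Q3 2012:
ΣP(Q3 2012)Q(Q2 2012) = 1.44×253 + 3.37×110 = 364.32 + 370.7 = 735.02
ΣP(Q2 2012)Q(Q2 2012) = 1.12×253 + 2.92×110 = 283.36 + 321.2 = 604.56
link = 735.02/604.56 = 1.215793
Link Q3 2012→Q4 2012:
ΣP(Q4 2012)Q(Q3 2012) = 1.73×262 + 3.37×125 = 453.26 + 421.25 = 874.51
ΣP(Q3 2012)Q(Q3 2012) = 1.44×262 + 3.37×125 = 377.28 + 421.25 = 798.53
link = 874.51/798.53 = 1.095150
Chained index = 100 × 0.873512 × 1.215793 × 1.095150 = 116.3060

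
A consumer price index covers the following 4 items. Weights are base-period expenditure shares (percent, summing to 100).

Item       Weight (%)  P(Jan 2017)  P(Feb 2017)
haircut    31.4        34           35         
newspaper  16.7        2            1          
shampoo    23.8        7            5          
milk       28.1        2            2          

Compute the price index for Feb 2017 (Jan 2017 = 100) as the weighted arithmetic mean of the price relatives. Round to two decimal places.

haircut: 31.4 × (35/34) = 31.4 × 1.029412 = 32.3235
newspaper: 16.7 × (1/2) = 16.7 × 0.500000 = 8.3500
shampoo: 23.8 × (5/7) = 23.8 × 0.714286 = 17.0000
milk: 28.1 × (2/2) = 28.1 × 1.000000 = 28.1000
Index = Σ wᵢ·(p₁ᵢ/p₀ᵢ) = 32.3235 + 8.3500 + 17.0000 + 28.1000 = 85.7735

85.77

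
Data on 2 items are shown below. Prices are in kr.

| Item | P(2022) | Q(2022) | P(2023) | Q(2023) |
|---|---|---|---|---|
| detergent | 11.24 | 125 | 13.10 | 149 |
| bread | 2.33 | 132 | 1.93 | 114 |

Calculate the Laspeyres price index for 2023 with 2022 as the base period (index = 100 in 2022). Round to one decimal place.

110.5

Laspeyres price index uses base-period quantities as weights.
ΣP(2023)·Q(2022) = 13.10×125 + 1.93×132 = 1637.5 + 254.76 = 1892.26
ΣP(2022)·Q(2022) = 11.24×125 + 2.33×132 = 1405 + 307.56 = 1712.56
Index = 1892.26 / 1712.56 × 100 = 110.4931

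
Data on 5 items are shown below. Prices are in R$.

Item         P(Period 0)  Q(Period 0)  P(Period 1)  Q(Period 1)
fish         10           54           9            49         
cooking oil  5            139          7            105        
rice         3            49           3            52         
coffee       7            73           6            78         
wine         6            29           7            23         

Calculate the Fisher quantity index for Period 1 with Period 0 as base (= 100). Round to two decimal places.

88.50

Laspeyres component (base-period weights):
ΣP(Period 0)Q(Period 1) = 10×49 + 5×105 + 3×52 + 7×78 + 6×23 = 490 + 525 + 156 + 546 + 138 = 1855
ΣP(Period 0)Q(Period 0) = 10×54 + 5×139 + 3×49 + 7×73 + 6×29 = 540 + 695 + 147 + 511 + 174 = 2067
L = 1855 / 2067 × 100 = 89.7436
Paasche component (current-period weights):
ΣP(Period 1)Q(Period 1) = 9×49 + 7×105 + 3×52 + 6×78 + 7×23 = 441 + 735 + 156 + 468 + 161 = 1961
ΣP(Period 1)Q(Period 0) = 9×54 + 7×139 + 3×49 + 6×73 + 7×29 = 486 + 973 + 147 + 438 + 203 = 2247
P = 1961 / 2247 × 100 = 87.2719
Fisher = √(L × P) = √(89.7436 × 87.2719) = 88.4991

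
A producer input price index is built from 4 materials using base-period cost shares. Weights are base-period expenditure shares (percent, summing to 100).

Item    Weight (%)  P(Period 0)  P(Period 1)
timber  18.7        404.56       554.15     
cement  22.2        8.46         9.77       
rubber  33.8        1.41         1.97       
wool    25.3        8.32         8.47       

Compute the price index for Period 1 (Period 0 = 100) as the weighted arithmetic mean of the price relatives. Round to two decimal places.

timber: 18.7 × (554.15/404.56) = 18.7 × 1.369760 = 25.6145
cement: 22.2 × (9.77/8.46) = 22.2 × 1.154846 = 25.6376
rubber: 33.8 × (1.97/1.41) = 33.8 × 1.397163 = 47.2241
wool: 25.3 × (8.47/8.32) = 25.3 × 1.018029 = 25.7561
Index = Σ wᵢ·(p₁ᵢ/p₀ᵢ) = 25.6145 + 25.6376 + 47.2241 + 25.7561 = 124.2323

124.23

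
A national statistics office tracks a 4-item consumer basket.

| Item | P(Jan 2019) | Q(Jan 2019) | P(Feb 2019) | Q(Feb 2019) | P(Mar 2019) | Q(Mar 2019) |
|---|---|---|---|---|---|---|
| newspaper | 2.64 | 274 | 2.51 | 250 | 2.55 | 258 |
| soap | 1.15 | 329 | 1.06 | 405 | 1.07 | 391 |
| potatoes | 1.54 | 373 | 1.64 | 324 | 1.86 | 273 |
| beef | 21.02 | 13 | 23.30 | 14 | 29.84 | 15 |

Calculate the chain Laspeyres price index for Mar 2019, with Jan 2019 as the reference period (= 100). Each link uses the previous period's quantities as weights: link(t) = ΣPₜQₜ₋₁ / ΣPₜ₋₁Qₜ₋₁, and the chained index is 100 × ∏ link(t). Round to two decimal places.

109.34

Link Jan 2019→Feb 2019:
ΣP(Feb 2019)Q(Jan 2019) = 2.51×274 + 1.06×329 + 1.64×373 + 23.30×13 = 687.74 + 348.74 + 611.72 + 302.9 = 1951.1
ΣP(Jan 2019)Q(Jan 2019) = 2.64×274 + 1.15×329 + 1.54×373 + 21.02×13 = 723.36 + 378.35 + 574.42 + 273.26 = 1949.39
link = 1951.1/1949.39 = 1.000877
Link Feb 2019→Mar 2019:
ΣP(Mar 2019)Q(Feb 2019) = 2.55×250 + 1.07×405 + 1.86×324 + 29.84×14 = 637.5 + 433.35 + 602.64 + 417.76 = 2091.25
ΣP(Feb 2019)Q(Feb 2019) = 2.51×250 + 1.06×405 + 1.64×324 + 23.30×14 = 627.5 + 429.3 + 531.36 + 326.2 = 1914.36
link = 2091.25/1914.36 = 1.092402
Chained index = 100 × 1.000877 × 1.092402 = 109.3360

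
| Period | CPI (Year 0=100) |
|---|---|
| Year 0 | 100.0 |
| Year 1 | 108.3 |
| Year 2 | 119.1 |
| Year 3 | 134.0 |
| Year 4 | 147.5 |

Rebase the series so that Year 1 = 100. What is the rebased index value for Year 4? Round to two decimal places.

136.20

Rebased(Year 4) = 147.5 / 108.3 × 100 = 136.1958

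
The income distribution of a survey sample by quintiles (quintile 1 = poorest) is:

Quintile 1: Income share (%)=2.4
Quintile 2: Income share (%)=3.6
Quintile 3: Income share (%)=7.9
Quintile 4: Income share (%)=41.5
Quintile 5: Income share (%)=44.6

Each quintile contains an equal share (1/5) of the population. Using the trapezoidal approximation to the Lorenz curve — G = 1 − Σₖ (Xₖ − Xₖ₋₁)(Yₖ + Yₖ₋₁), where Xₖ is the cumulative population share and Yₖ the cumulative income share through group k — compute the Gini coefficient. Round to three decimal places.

Cumulative income shares Yₖ: 0.0240, 0.0600, 0.1390, 0.5540, 1.0000
Σ (Xₖ−Xₖ₋₁)(Yₖ+Yₖ₋₁) = (1/5)(0.0240+0.0000) + (1/5)(0.0600+0.0240) + (1/5)(0.1390+0.0600) + (1/5)(0.5540+0.1390) + (1/5)(1.0000+0.5540)
  = 0.0048 + 0.0168 + 0.0398 + 0.1386 + 0.3108 = 0.5108
G = 1 − 0.5108 = 0.4892

0.489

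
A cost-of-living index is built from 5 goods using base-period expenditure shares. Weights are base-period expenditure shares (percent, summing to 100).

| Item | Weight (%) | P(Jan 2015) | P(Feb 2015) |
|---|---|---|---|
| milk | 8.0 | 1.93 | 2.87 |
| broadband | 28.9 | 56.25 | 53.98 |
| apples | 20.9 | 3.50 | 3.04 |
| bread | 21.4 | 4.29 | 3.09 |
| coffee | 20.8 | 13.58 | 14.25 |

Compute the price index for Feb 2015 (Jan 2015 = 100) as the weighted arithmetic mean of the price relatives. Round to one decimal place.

95.0

milk: 8.0 × (2.87/1.93) = 8.0 × 1.487047 = 11.8964
broadband: 28.9 × (53.98/56.25) = 28.9 × 0.959644 = 27.7337
apples: 20.9 × (3.04/3.50) = 20.9 × 0.868571 = 18.1531
bread: 21.4 × (3.09/4.29) = 21.4 × 0.720280 = 15.4140
coffee: 20.8 × (14.25/13.58) = 20.8 × 1.049337 = 21.8262
Index = Σ wᵢ·(p₁ᵢ/p₀ᵢ) = 11.8964 + 27.7337 + 18.1531 + 15.4140 + 21.8262 = 95.0234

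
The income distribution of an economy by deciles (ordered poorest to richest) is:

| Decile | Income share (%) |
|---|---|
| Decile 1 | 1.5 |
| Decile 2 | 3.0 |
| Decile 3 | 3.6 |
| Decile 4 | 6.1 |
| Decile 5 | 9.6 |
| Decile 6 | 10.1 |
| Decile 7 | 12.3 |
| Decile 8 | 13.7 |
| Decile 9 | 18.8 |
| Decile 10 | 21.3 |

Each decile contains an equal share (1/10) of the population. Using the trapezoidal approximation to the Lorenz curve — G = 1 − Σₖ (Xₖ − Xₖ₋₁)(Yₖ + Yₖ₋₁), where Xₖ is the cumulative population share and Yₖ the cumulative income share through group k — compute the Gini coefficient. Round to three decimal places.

0.358

Cumulative income shares Yₖ: 0.0150, 0.0450, 0.0810, 0.1420, 0.2380, 0.3390, 0.4620, 0.5990, 0.7870, 1.0000
Σ (Xₖ−Xₖ₋₁)(Yₖ+Yₖ₋₁) = (1/10)(0.0150+0.0000) + (1/10)(0.0450+0.0150) + (1/10)(0.0810+0.0450) + (1/10)(0.1420+0.0810) + (1/10)(0.2380+0.1420) + (1/10)(0.3390+0.2380) + (1/10)(0.4620+0.3390) + (1/10)(0.5990+0.4620) + (1/10)(0.7870+0.5990) + (1/10)(1.0000+0.7870)
  = 0.0015 + 0.0060 + 0.0126 + 0.0223 + 0.0380 + 0.0577 + 0.0801 + 0.1061 + 0.1386 + 0.1787 = 0.6416
G = 1 − 0.6416 = 0.3584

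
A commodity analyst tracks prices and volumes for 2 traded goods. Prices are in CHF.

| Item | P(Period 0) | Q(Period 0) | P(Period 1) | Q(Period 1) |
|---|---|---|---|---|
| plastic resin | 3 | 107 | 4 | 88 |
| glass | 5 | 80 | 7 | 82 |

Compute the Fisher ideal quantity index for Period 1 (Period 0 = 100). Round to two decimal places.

Laspeyres component (base-period weights):
ΣP(Period 0)Q(Period 1) = 3×88 + 5×82 = 264 + 410 = 674
ΣP(Period 0)Q(Period 0) = 3×107 + 5×80 = 321 + 400 = 721
L = 674 / 721 × 100 = 93.4813
Paasche component (current-period weights):
ΣP(Period 1)Q(Period 1) = 4×88 + 7×82 = 352 + 574 = 926
ΣP(Period 1)Q(Period 0) = 4×107 + 7×80 = 428 + 560 = 988
P = 926 / 988 × 100 = 93.7247
Fisher = √(L × P) = √(93.4813 × 93.7247) = 93.6029

93.60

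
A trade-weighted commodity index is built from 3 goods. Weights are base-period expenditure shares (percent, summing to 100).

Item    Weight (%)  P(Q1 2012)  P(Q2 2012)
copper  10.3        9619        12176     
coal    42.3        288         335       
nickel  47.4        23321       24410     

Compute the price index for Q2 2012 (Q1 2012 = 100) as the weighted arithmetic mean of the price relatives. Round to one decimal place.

111.9

copper: 10.3 × (12176/9619) = 10.3 × 1.265828 = 13.0380
coal: 42.3 × (335/288) = 42.3 × 1.163194 = 49.2031
nickel: 47.4 × (24410/23321) = 47.4 × 1.046696 = 49.6134
Index = Σ wᵢ·(p₁ᵢ/p₀ᵢ) = 13.0380 + 49.2031 + 49.6134 = 111.8545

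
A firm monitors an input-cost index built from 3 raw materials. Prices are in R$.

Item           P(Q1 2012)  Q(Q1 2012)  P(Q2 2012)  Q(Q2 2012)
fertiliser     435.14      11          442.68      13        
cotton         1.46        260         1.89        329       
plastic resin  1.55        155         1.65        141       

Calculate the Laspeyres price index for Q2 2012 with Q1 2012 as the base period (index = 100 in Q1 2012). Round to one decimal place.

103.9

Laspeyres price index uses base-period quantities as weights.
ΣP(Q2 2012)·Q(Q1 2012) = 442.68×11 + 1.89×260 + 1.65×155 = 4869.48 + 491.4 + 255.75 = 5616.63
ΣP(Q1 2012)·Q(Q1 2012) = 435.14×11 + 1.46×260 + 1.55×155 = 4786.54 + 379.6 + 240.25 = 5406.39
Index = 5616.63 / 5406.39 × 100 = 103.8887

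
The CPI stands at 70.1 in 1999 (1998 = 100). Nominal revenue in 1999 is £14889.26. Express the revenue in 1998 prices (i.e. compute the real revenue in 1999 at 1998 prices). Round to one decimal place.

Real = Nominal ÷ (Index/100) = 14889.26 ÷ (70.1/100)
     = 14889.26 ÷ 0.701 = 21240.0285

21240.0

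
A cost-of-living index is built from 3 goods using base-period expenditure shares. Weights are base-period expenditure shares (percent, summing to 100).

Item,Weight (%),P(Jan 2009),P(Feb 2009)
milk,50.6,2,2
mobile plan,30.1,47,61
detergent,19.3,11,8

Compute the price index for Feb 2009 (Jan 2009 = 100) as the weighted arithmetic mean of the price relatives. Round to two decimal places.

milk: 50.6 × (2/2) = 50.6 × 1.000000 = 50.6000
mobile plan: 30.1 × (61/47) = 30.1 × 1.297872 = 39.0660
detergent: 19.3 × (8/11) = 19.3 × 0.727273 = 14.0364
Index = Σ wᵢ·(p₁ᵢ/p₀ᵢ) = 50.6000 + 39.0660 + 14.0364 = 103.7023

103.70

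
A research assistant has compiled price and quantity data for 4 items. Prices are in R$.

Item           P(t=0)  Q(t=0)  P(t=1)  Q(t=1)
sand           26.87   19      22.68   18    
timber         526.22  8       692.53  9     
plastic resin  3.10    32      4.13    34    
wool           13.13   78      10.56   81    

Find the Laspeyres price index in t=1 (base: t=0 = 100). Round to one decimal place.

Laspeyres price index uses base-period quantities as weights.
ΣP(t=1)·Q(t=0) = 22.68×19 + 692.53×8 + 4.13×32 + 10.56×78 = 430.92 + 5540.24 + 132.16 + 823.68 = 6927
ΣP(t=0)·Q(t=0) = 26.87×19 + 526.22×8 + 3.10×32 + 13.13×78 = 510.53 + 4209.76 + 99.2 + 1024.14 = 5843.63
Index = 6927 / 5843.63 × 100 = 118.5393

118.5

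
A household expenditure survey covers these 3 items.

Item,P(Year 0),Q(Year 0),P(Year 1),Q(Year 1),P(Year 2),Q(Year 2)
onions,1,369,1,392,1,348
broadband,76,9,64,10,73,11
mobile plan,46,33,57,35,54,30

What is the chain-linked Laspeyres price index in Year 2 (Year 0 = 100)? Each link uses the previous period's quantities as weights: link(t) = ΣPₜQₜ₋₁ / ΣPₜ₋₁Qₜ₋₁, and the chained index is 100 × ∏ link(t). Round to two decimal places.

Link Year 0→Year 1:
ΣP(Year 1)Q(Year 0) = 1×369 + 64×9 + 57×33 = 369 + 576 + 1881 = 2826
ΣP(Year 0)Q(Year 0) = 1×369 + 76×9 + 46×33 = 369 + 684 + 1518 = 2571
link = 2826/2571 = 1.099183
Link Year 1→Year 2:
ΣP(Year 2)Q(Year 1) = 1×392 + 73×10 + 54×35 = 392 + 730 + 1890 = 3012
ΣP(Year 1)Q(Year 1) = 1×392 + 64×10 + 57×35 = 392 + 640 + 1995 = 3027
link = 3012/3027 = 0.995045
Chained index = 100 × 1.099183 × 0.995045 = 109.3736

109.37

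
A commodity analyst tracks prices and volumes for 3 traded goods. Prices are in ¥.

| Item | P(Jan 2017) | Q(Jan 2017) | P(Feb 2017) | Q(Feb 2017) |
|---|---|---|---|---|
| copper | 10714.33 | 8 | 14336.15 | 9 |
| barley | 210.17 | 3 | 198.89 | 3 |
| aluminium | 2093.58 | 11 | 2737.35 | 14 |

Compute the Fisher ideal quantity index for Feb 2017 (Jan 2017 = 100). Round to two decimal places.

115.52

Laspeyres component (base-period weights):
ΣP(Jan 2017)Q(Feb 2017) = 10714.33×9 + 210.17×3 + 2093.58×14 = 96428.97 + 630.51 + 29310.12 = 126369.6
ΣP(Jan 2017)Q(Jan 2017) = 10714.33×8 + 210.17×3 + 2093.58×11 = 85714.64 + 630.51 + 23029.38 = 109374.53
L = 126369.6 / 109374.53 × 100 = 115.5384
Paasche component (current-period weights):
ΣP(Feb 2017)Q(Feb 2017) = 14336.15×9 + 198.89×3 + 2737.35×14 = 129025.35 + 596.67 + 38322.9 = 167944.92
ΣP(Feb 2017)Q(Jan 2017) = 14336.15×8 + 198.89×3 + 2737.35×11 = 114689.2 + 596.67 + 30110.85 = 145396.72
P = 167944.92 / 145396.72 × 100 = 115.5081
Fisher = √(L × P) = √(115.5384 × 115.5081) = 115.5232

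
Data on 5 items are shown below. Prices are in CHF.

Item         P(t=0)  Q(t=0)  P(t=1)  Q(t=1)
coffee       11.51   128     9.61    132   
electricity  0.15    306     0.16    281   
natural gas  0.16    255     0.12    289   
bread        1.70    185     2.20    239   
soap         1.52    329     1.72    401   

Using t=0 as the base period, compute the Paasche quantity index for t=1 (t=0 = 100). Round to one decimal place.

Paasche quantity index uses current-period prices as weights.
ΣP(t=1)·Q(t=1) = 9.61×132 + 0.16×281 + 0.12×289 + 2.20×239 + 1.72×401 = 1268.52 + 44.96 + 34.68 + 525.8 + 689.72 = 2563.68
ΣP(t=1)·Q(t=0) = 9.61×128 + 0.16×306 + 0.12×255 + 2.20×185 + 1.72×329 = 1230.08 + 48.96 + 30.6 + 407 + 565.88 = 2282.52
Index = 2563.68 / 2282.52 × 100 = 112.3180

112.3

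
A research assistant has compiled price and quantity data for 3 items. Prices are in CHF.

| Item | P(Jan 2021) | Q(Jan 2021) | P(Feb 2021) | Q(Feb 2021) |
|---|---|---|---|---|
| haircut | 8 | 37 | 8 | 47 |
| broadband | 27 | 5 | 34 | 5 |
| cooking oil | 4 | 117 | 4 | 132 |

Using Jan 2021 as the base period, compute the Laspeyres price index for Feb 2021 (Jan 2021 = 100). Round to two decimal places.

Laspeyres price index uses base-period quantities as weights.
ΣP(Feb 2021)·Q(Jan 2021) = 8×37 + 34×5 + 4×117 = 296 + 170 + 468 = 934
ΣP(Jan 2021)·Q(Jan 2021) = 8×37 + 27×5 + 4×117 = 296 + 135 + 468 = 899
Index = 934 / 899 × 100 = 103.8932

103.89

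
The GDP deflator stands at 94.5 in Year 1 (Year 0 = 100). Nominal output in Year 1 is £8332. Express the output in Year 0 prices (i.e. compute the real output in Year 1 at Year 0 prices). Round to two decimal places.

Real = Nominal ÷ (Index/100) = 8332 ÷ (94.5/100)
     = 8332 ÷ 0.945 = 8816.9312

8816.93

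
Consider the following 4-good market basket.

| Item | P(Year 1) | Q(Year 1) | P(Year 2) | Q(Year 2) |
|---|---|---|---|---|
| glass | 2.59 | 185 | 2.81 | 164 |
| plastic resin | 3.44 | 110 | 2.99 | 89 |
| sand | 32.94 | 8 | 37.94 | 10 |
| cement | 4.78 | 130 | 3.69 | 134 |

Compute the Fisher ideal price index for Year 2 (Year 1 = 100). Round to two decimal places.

Laspeyres component (base-period weights):
ΣP(Year 2)Q(Year 1) = 2.81×185 + 2.99×110 + 37.94×8 + 3.69×130 = 519.85 + 328.9 + 303.52 + 479.7 = 1631.97
ΣP(Year 1)Q(Year 1) = 2.59×185 + 3.44×110 + 32.94×8 + 4.78×130 = 479.15 + 378.4 + 263.52 + 621.4 = 1742.47
L = 1631.97 / 1742.47 × 100 = 93.6584
Paasche component (current-period weights):
ΣP(Year 2)Q(Year 2) = 2.81×164 + 2.99×89 + 37.94×10 + 3.69×134 = 460.84 + 266.11 + 379.4 + 494.46 = 1600.81
ΣP(Year 1)Q(Year 2) = 2.59×164 + 3.44×89 + 32.94×10 + 4.78×134 = 424.76 + 306.16 + 329.4 + 640.52 = 1700.84
P = 1600.81 / 1700.84 × 100 = 94.1188
Fisher = √(L × P) = √(93.6584 × 94.1188) = 93.8883

93.89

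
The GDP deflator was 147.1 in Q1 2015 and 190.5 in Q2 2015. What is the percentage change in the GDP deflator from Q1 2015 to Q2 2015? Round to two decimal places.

Change = (190.5 − 147.1) / 147.1 × 100
       = 43.4 / 147.1 × 100 = 29.5037%

29.50%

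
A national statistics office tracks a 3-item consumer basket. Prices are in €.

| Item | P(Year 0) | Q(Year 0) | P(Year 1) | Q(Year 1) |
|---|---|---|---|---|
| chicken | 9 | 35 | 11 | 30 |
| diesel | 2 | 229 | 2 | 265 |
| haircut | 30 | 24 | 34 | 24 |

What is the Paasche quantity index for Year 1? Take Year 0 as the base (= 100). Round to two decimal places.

101.02

Paasche quantity index uses current-period prices as weights.
ΣP(Year 1)·Q(Year 1) = 11×30 + 2×265 + 34×24 = 330 + 530 + 816 = 1676
ΣP(Year 1)·Q(Year 0) = 11×35 + 2×229 + 34×24 = 385 + 458 + 816 = 1659
Index = 1676 / 1659 × 100 = 101.0247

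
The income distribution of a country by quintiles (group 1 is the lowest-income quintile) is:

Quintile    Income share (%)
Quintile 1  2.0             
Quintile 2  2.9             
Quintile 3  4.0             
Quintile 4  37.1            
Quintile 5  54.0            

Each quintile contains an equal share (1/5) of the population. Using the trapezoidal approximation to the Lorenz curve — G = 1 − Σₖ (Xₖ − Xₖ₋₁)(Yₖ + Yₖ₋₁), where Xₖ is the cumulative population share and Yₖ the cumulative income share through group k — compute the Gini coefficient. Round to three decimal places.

0.553

Cumulative income shares Yₖ: 0.0200, 0.0490, 0.0890, 0.4600, 1.0000
Σ (Xₖ−Xₖ₋₁)(Yₖ+Yₖ₋₁) = (1/5)(0.0200+0.0000) + (1/5)(0.0490+0.0200) + (1/5)(0.0890+0.0490) + (1/5)(0.4600+0.0890) + (1/5)(1.0000+0.4600)
  = 0.0040 + 0.0138 + 0.0276 + 0.1098 + 0.2920 = 0.4472
G = 1 − 0.4472 = 0.5528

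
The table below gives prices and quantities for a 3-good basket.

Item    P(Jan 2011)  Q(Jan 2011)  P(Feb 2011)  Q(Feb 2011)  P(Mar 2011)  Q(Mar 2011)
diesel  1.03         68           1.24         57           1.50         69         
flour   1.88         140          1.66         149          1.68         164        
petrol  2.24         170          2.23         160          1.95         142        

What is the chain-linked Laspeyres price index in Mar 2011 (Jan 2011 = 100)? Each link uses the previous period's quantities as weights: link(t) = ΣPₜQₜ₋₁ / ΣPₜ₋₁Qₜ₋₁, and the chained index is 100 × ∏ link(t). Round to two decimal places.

93.55

Link Jan 2011→Feb 2011:
ΣP(Feb 2011)Q(Jan 2011) = 1.24×68 + 1.66×140 + 2.23×170 = 84.32 + 232.4 + 379.1 = 695.82
ΣP(Jan 2011)Q(Jan 2011) = 1.03×68 + 1.88×140 + 2.24×170 = 70.04 + 263.2 + 380.8 = 714.04
link = 695.82/714.04 = 0.974483
Link Feb 2011→Mar 2011:
ΣP(Mar 2011)Q(Feb 2011) = 1.50×57 + 1.68×149 + 1.95×160 = 85.5 + 250.32 + 312 = 647.82
ΣP(Feb 2011)Q(Feb 2011) = 1.24×57 + 1.66×149 + 2.23×160 = 70.68 + 247.34 + 356.8 = 674.82
link = 647.82/674.82 = 0.959989
Chained index = 100 × 0.974483 × 0.959989 = 93.5493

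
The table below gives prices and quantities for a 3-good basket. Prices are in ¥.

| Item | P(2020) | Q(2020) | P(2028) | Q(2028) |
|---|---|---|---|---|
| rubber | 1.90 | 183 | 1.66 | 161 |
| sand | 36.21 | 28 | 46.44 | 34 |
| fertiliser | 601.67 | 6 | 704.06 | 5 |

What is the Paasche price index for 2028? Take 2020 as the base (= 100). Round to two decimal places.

Paasche price index uses current-period quantities as weights.
ΣP(2028)·Q(2028) = 1.66×161 + 46.44×34 + 704.06×5 = 267.26 + 1578.96 + 3520.3 = 5366.52
ΣP(2020)·Q(2028) = 1.90×161 + 36.21×34 + 601.67×5 = 305.9 + 1231.14 + 3008.35 = 4545.39
Index = 5366.52 / 4545.39 × 100 = 118.0651

118.07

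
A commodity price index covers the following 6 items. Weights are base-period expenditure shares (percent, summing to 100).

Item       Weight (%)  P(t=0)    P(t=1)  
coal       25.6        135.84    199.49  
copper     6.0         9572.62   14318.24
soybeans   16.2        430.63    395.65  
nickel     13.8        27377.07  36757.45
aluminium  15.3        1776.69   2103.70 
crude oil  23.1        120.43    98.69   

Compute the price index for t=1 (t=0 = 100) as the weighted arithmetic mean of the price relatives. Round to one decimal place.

coal: 25.6 × (199.49/135.84) = 25.6 × 1.468566 = 37.5953
copper: 6.0 × (14318.24/9572.62) = 6.0 × 1.495749 = 8.9745
soybeans: 16.2 × (395.65/430.63) = 16.2 × 0.918770 = 14.8841
nickel: 13.8 × (36757.45/27377.07) = 13.8 × 1.342636 = 18.5284
aluminium: 15.3 × (2103.70/1776.69) = 15.3 × 1.184056 = 18.1161
crude oil: 23.1 × (98.69/120.43) = 23.1 × 0.819480 = 18.9300
Index = Σ wᵢ·(p₁ᵢ/p₀ᵢ) = 37.5953 + 8.9745 + 14.8841 + 18.5284 + 18.1161 + 18.9300 = 117.0283

117.0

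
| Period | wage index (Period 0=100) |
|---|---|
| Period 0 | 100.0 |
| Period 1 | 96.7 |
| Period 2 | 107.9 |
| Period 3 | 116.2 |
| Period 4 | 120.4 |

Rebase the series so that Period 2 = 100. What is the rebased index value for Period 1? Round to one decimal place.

Rebased(Period 1) = 96.7 / 107.9 × 100 = 89.6200

89.6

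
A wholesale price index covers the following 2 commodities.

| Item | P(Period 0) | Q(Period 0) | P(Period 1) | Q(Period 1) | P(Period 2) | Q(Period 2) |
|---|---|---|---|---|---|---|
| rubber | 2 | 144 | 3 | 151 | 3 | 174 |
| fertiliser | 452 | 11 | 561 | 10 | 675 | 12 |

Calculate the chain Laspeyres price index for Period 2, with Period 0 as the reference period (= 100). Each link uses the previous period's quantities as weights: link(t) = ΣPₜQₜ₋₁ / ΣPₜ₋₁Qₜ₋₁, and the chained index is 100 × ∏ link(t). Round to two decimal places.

149.14

Link Period 0→Period 1:
ΣP(Period 1)Q(Period 0) = 3×144 + 561×11 = 432 + 6171 = 6603
ΣP(Period 0)Q(Period 0) = 2×144 + 452×11 = 288 + 4972 = 5260
link = 6603/5260 = 1.255323
Link Period 1→Period 2:
ΣP(Period 2)Q(Period 1) = 3×151 + 675×10 = 453 + 6750 = 7203
ΣP(Period 1)Q(Period 1) = 3×151 + 561×10 = 453 + 5610 = 6063
link = 7203/6063 = 1.188026
Chained index = 100 × 1.255323 × 1.188026 = 149.1356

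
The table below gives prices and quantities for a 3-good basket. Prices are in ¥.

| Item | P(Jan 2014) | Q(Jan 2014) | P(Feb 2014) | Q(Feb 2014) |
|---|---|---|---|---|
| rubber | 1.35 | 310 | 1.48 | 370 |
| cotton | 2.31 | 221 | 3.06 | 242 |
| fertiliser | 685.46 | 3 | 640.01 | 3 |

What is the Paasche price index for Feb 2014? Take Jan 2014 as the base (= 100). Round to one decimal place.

Paasche price index uses current-period quantities as weights.
ΣP(Feb 2014)·Q(Feb 2014) = 1.48×370 + 3.06×242 + 640.01×3 = 547.6 + 740.52 + 1920.03 = 3208.15
ΣP(Jan 2014)·Q(Feb 2014) = 1.35×370 + 2.31×242 + 685.46×3 = 499.5 + 559.02 + 2056.38 = 3114.9
Index = 3208.15 / 3114.9 × 100 = 102.9937

103.0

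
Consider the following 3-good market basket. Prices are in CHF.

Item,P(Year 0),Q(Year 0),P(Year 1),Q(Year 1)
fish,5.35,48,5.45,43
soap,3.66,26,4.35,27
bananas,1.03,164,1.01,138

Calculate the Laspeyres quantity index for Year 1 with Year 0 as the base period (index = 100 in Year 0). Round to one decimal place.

Laspeyres quantity index uses base-period prices as weights.
ΣP(Year 0)·Q(Year 1) = 5.35×43 + 3.66×27 + 1.03×138 = 230.05 + 98.82 + 142.14 = 471.01
ΣP(Year 0)·Q(Year 0) = 5.35×48 + 3.66×26 + 1.03×164 = 256.8 + 95.16 + 168.92 = 520.88
Index = 471.01 / 520.88 × 100 = 90.4258

90.4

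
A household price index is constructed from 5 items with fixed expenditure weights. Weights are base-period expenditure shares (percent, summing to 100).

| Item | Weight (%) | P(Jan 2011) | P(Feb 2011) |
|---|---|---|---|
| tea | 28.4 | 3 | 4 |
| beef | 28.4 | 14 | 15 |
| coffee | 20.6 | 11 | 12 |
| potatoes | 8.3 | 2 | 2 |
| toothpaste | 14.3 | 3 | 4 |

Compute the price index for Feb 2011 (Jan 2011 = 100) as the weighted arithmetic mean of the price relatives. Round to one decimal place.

118.1

tea: 28.4 × (4/3) = 28.4 × 1.333333 = 37.8667
beef: 28.4 × (15/14) = 28.4 × 1.071429 = 30.4286
coffee: 20.6 × (12/11) = 20.6 × 1.090909 = 22.4727
potatoes: 8.3 × (2/2) = 8.3 × 1.000000 = 8.3000
toothpaste: 14.3 × (4/3) = 14.3 × 1.333333 = 19.0667
Index = Σ wᵢ·(p₁ᵢ/p₀ᵢ) = 37.8667 + 30.4286 + 22.4727 + 8.3000 + 19.0667 = 118.1346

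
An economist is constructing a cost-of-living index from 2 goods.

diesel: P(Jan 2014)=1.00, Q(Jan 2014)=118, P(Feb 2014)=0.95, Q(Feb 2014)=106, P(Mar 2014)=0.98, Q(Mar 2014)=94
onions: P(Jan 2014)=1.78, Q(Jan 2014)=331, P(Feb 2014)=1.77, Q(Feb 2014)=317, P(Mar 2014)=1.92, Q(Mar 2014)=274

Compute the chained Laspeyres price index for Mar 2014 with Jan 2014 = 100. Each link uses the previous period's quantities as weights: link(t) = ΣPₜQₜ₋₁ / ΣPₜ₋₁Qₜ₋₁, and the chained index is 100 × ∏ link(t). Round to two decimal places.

106.26

Link Jan 2014→Feb 2014:
ΣP(Feb 2014)Q(Jan 2014) = 0.95×118 + 1.77×331 = 112.1 + 585.87 = 697.97
ΣP(Jan 2014)Q(Jan 2014) = 1.00×118 + 1.78×331 = 118 + 589.18 = 707.18
link = 697.97/707.18 = 0.986976
Link Feb 2014→Mar 2014:
ΣP(Mar 2014)Q(Feb 2014) = 0.98×106 + 1.92×317 = 103.88 + 608.64 = 712.52
ΣP(Feb 2014)Q(Feb 2014) = 0.95×106 + 1.77×317 = 100.7 + 561.09 = 661.79
link = 712.52/661.79 = 1.076656
Chained index = 100 × 0.986976 × 1.076656 = 106.2634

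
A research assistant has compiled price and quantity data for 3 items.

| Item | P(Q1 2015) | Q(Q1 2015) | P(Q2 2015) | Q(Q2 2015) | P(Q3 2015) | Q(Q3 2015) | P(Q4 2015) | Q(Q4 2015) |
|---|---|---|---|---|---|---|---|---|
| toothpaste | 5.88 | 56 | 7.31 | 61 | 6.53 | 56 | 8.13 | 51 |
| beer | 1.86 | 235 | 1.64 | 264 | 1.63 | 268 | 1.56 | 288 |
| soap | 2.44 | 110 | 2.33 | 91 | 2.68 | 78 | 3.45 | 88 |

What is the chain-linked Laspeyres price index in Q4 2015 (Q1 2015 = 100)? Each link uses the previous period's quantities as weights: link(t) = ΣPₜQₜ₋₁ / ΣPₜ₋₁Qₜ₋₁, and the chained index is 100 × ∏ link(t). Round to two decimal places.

112.79

Link Q1 2015→Q2 2015:
ΣP(Q2 2015)Q(Q1 2015) = 7.31×56 + 1.64×235 + 2.33×110 = 409.36 + 385.4 + 256.3 = 1051.06
ΣP(Q1 2015)Q(Q1 2015) = 5.88×56 + 1.86×235 + 2.44×110 = 329.28 + 437.1 + 268.4 = 1034.78
link = 1051.06/1034.78 = 1.015733
Link Q2 2015→Q3 2015:
ΣP(Q3 2015)Q(Q2 2015) = 6.53×61 + 1.63×264 + 2.68×91 = 398.33 + 430.32 + 243.88 = 1072.53
ΣP(Q2 2015)Q(Q2 2015) = 7.31×61 + 1.64×264 + 2.33×91 = 445.91 + 432.96 + 212.03 = 1090.9
link = 1072.53/1090.9 = 0.983161
Link Q3 2015→Q4 2015:
ΣP(Q4 2015)Q(Q3 2015) = 8.13×56 + 1.56×268 + 3.45×78 = 455.28 + 418.08 + 269.1 = 1142.46
ΣP(Q3 2015)Q(Q3 2015) = 6.53×56 + 1.63×268 + 2.68×78 = 365.68 + 436.84 + 209.04 = 1011.56
link = 1142.46/1011.56 = 1.129404
Chained index = 100 × 1.015733 × 0.983161 × 1.129404 = 112.7855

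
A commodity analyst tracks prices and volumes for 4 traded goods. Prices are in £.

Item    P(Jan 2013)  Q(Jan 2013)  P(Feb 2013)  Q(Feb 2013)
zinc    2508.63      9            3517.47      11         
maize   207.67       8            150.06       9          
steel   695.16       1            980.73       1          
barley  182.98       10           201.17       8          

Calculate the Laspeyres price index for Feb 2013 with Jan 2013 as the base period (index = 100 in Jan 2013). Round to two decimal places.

Laspeyres price index uses base-period quantities as weights.
ΣP(Feb 2013)·Q(Jan 2013) = 3517.47×9 + 150.06×8 + 980.73×1 + 201.17×10 = 31657.23 + 1200.48 + 980.73 + 2011.7 = 35850.14
ΣP(Jan 2013)·Q(Jan 2013) = 2508.63×9 + 207.67×8 + 695.16×1 + 182.98×10 = 22577.67 + 1661.36 + 695.16 + 1829.8 = 26763.99
Index = 35850.14 / 26763.99 × 100 = 133.9492

133.95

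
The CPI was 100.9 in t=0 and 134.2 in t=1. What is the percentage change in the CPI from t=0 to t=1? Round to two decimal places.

33.00%

Change = (134.2 − 100.9) / 100.9 × 100
       = 33.3 / 100.9 × 100 = 33.0030%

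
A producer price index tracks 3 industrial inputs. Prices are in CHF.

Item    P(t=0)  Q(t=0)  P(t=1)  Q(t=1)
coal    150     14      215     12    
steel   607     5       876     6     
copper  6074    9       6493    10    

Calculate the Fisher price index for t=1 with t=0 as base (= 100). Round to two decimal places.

110.01

Laspeyres component (base-period weights):
ΣP(t=1)Q(t=0) = 215×14 + 876×5 + 6493×9 = 3010 + 4380 + 58437 = 65827
ΣP(t=0)Q(t=0) = 150×14 + 607×5 + 6074×9 = 2100 + 3035 + 54666 = 59801
L = 65827 / 59801 × 100 = 110.0768
Paasche component (current-period weights):
ΣP(t=1)Q(t=1) = 215×12 + 876×6 + 6493×10 = 2580 + 5256 + 64930 = 72766
ΣP(t=0)Q(t=1) = 150×12 + 607×6 + 6074×10 = 1800 + 3642 + 60740 = 66182
P = 72766 / 66182 × 100 = 109.9483
Fisher = √(L × P) = √(110.0768 × 109.9483) = 110.0125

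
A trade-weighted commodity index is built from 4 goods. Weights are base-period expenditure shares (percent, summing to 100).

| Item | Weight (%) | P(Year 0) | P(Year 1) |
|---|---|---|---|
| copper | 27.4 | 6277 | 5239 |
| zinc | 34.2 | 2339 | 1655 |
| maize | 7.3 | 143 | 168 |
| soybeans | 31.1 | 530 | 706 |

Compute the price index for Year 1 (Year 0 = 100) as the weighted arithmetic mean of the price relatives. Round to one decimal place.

copper: 27.4 × (5239/6277) = 27.4 × 0.834634 = 22.8690
zinc: 34.2 × (1655/2339) = 34.2 × 0.707567 = 24.1988
maize: 7.3 × (168/143) = 7.3 × 1.174825 = 8.5762
soybeans: 31.1 × (706/530) = 31.1 × 1.332075 = 41.4275
Index = Σ wᵢ·(p₁ᵢ/p₀ᵢ) = 22.8690 + 24.1988 + 8.5762 + 41.4275 = 97.0716

97.1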